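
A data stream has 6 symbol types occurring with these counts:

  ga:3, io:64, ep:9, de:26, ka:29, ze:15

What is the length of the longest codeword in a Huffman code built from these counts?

Merge the two lowest-weight nodes at each step:
ga(3) + ep(9) → 12
12 + ze(15) → 27
de(26) + 27 → 53
ka(29) + 53 → 82
io(64) + 82 → 146
The first pair merged (ga, ep) ends up deepest, at depth 5.

5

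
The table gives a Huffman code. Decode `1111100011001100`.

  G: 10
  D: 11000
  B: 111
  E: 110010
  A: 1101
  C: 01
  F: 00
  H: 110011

BDHF

Read left to right; each codeword is recognised as soon as it completes (prefix code):
  111→B | 11000→D | 110011→H | 00→F
Decoded message: BDHF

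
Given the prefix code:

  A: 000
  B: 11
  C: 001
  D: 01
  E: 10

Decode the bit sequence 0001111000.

ABBA

Read left to right; each codeword is recognised as soon as it completes (prefix code):
  000→A | 11→B | 11→B | 000→A
Decoded message: ABBA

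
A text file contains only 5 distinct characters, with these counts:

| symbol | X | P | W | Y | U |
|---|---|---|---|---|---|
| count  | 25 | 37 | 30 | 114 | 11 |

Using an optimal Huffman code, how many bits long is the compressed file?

Greedily combine the two least-frequent nodes:
merge U(11) and X(25): 36
merge W(30) and 36: 66
merge P(37) and 66: 103
merge 103 and Y(114): 217
Each symbol's bit-cost is frequency × depth; summing gives 422 bits (equivalently 36 + 66 + 103 + 217).

422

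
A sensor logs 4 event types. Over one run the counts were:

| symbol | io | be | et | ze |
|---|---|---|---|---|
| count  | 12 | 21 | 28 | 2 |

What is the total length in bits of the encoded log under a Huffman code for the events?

Build the Huffman tree bottom-up:
merge ze(2) and io(12): 14
merge 14 and be(21): 35
merge et(28) and 35: 63
Total encoded bits = sum of merged weights = 14 + 35 + 63 = 112.

112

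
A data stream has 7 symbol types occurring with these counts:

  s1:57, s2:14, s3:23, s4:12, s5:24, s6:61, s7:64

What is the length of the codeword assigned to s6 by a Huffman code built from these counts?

2

Huffman merges, smallest pair first:
combine s4(12), s2(14) → 26
combine s3(23), s5(24) → 47
combine 26, 47 → 73
combine s1(57), s6(61) → 118
combine s7(64), 73 → 137
combine 118, 137 → 255
The subtree containing s6 is merged 2 times, so code length = 2.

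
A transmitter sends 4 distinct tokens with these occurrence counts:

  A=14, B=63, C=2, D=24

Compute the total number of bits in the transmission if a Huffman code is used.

Build the Huffman tree bottom-up:
combine C(2), A(14) → 16
combine 16, D(24) → 40
combine 40, B(63) → 103
The encoded length is the sum of every internal node's weight: 16 + 40 + 103 = 159 bits.

159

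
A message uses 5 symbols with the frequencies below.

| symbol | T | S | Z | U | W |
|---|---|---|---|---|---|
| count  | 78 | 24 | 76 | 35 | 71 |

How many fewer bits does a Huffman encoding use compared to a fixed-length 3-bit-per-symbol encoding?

225

Fixed-length: 3 bits × 284 symbols = 852 bits.
Huffman merges:
combine S(24), U(35) → 59
combine 59, W(71) → 130
combine Z(76), T(78) → 154
combine 130, 154 → 284
Huffman total = 59 + 130 + 154 + 284 = 627 bits.
Saving = 852 − 627 = 225 bits.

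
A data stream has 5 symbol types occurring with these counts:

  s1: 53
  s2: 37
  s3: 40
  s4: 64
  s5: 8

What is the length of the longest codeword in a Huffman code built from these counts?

Merge the two lowest-weight nodes at each step:
s5(8) + s2(37) → 45
s3(40) + 45 → 85
s1(53) + s4(64) → 117
85 + 117 → 202
The first pair merged (s5, s2) ends up deepest, at depth 3.

3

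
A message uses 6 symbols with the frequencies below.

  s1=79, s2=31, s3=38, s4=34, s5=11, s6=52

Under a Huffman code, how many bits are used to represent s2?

3

Huffman merges, smallest pair first:
combine s5(11), s2(31) → 42
combine s4(34), s3(38) → 72
combine 42, s6(52) → 94
combine 72, s1(79) → 151
combine 94, 151 → 245
s2 sits 3 levels below the root, so its codeword is 3 bits.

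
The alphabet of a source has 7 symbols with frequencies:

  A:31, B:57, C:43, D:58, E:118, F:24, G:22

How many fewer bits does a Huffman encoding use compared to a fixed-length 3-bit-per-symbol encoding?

Fixed-length: 3 bits × 353 symbols = 1059 bits.
Huffman merges:
merge G(22) and F(24): 46
merge A(31) and C(43): 74
merge 46 and B(57): 103
merge D(58) and 74: 132
merge 103 and E(118): 221
merge 132 and 221: 353
Huffman total = 46 + 74 + 103 + 132 + 221 + 353 = 929 bits.
Saving = 1059 − 929 = 130 bits.

130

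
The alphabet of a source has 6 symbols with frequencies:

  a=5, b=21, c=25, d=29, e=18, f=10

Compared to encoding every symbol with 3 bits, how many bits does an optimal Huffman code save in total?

Fixed-length: 3 bits × 108 symbols = 324 bits.
Huffman merges:
merge a(5) and f(10): 15
merge 15 and e(18): 33
merge b(21) and c(25): 46
merge d(29) and 33: 62
merge 46 and 62: 108
Huffman total = 15 + 33 + 46 + 62 + 108 = 264 bits.
Saving = 324 − 264 = 60 bits.

60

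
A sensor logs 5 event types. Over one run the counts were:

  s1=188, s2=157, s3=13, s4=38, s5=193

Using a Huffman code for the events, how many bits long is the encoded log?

1229

Greedily combine the two least-frequent nodes:
merge s3(13) and s4(38): 51
merge 51 and s2(157): 208
merge s1(188) and s5(193): 381
merge 208 and 381: 589
Each symbol's bit-cost is frequency × depth; summing gives 1229 bits (equivalently 51 + 208 + 381 + 589).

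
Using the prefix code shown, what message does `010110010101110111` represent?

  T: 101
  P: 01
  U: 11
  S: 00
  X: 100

PPXTPUPU

Read left to right; each codeword is recognised as soon as it completes (prefix code):
  01→P | 01→P | 100→X | 101→T | 01→P | 11→U | 01→P | 11→U
Decoded message: PPXTPUPU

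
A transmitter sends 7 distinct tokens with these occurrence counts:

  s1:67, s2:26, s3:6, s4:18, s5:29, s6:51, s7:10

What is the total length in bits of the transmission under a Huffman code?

Greedily combine the two least-frequent nodes:
merge s3(6) and s7(10): 16
merge 16 and s4(18): 34
merge s2(26) and s5(29): 55
merge 34 and s6(51): 85
merge 55 and s1(67): 122
merge 85 and 122: 207
The encoded length is the sum of every internal node's weight: 16 + 34 + 55 + 85 + 122 + 207 = 519 bits.

519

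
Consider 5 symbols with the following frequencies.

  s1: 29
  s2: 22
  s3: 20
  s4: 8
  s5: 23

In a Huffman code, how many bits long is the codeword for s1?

2

Build the tree from the bottom:
merge s4(8) and s3(20): 28
merge s2(22) and s5(23): 45
merge 28 and s1(29): 57
merge 45 and 57: 102
The subtree containing s1 is merged 2 times, so code length = 2.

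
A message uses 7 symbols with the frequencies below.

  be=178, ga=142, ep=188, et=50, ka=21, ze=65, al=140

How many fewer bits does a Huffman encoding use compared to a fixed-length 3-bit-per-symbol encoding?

Fixed-length: 3 bits × 784 symbols = 2352 bits.
Huffman merges:
ka(21) + et(50) → 71
ze(65) + 71 → 136
136 + al(140) → 276
ga(142) + be(178) → 320
ep(188) + 276 → 464
320 + 464 → 784
Huffman total = 71 + 136 + 276 + 320 + 464 + 784 = 2051 bits.
Saving = 2352 − 2051 = 301 bits.

301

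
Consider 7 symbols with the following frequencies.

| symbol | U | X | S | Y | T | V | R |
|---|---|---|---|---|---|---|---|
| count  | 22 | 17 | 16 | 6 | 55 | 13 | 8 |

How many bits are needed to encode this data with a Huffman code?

342

Merge the two smallest weights repeatedly:
combine Y(6), R(8) → 14
combine V(13), 14 → 27
combine S(16), X(17) → 33
combine U(22), 27 → 49
combine 33, 49 → 82
combine T(55), 82 → 137
The encoded length is the sum of every internal node's weight: 14 + 27 + 33 + 49 + 82 + 137 = 342 bits.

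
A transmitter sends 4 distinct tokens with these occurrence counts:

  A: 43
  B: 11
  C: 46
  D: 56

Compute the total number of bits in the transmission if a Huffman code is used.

Greedily combine the two least-frequent nodes:
combine B(11), A(43) → 54
combine C(46), 54 → 100
combine D(56), 100 → 156
Total encoded bits = sum of merged weights = 54 + 100 + 156 = 310.

310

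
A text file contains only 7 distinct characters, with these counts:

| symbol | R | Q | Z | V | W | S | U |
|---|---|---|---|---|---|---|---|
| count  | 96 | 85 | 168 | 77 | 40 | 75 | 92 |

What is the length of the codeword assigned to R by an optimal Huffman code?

3

Huffman merges, smallest pair first:
merge W(40) and S(75): 115
merge V(77) and Q(85): 162
merge U(92) and R(96): 188
merge 115 and 162: 277
merge Z(168) and 188: 356
merge 277 and 356: 633
R's leaf is at depth 3, giving a 3-bit codeword.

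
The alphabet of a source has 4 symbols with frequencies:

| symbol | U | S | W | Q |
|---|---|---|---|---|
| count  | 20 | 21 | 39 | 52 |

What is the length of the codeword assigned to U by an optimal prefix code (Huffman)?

3

Build the tree from the bottom:
combine U(20), S(21) → 41
combine W(39), 41 → 80
combine Q(52), 80 → 132
U sits 3 levels below the root, so its codeword is 3 bits.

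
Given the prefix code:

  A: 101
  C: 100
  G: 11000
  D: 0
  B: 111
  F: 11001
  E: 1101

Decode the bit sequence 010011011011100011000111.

DCEAGGB

Read left to right; each codeword is recognised as soon as it completes (prefix code):
  0→D | 100→C | 1101→E | 101→A | 11000→G | 11000→G | 111→B
Decoded message: DCEAGGB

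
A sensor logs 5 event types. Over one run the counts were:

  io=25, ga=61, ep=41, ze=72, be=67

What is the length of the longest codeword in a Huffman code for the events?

Merge the two lowest-weight nodes at each step:
combine io(25), ep(41) → 66
combine ga(61), 66 → 127
combine be(67), ze(72) → 139
combine 127, 139 → 266
Maximum depth reached is 3.

3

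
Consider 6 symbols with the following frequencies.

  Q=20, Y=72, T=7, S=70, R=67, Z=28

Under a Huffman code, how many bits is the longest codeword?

4

Merge the two lowest-weight nodes at each step:
T(7) + Q(20) → 27
27 + Z(28) → 55
55 + R(67) → 122
S(70) + Y(72) → 142
122 + 142 → 264
The first pair merged (T, Q) ends up deepest, at depth 4.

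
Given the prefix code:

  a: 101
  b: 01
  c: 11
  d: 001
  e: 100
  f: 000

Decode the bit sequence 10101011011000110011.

Read left to right; each codeword is recognised as soon as it completes (prefix code):
  101→a | 01→b | 01→b | 101→a | 100→e | 01→b | 100→e | 11→c
Decoded message: abbaebec

abbaebec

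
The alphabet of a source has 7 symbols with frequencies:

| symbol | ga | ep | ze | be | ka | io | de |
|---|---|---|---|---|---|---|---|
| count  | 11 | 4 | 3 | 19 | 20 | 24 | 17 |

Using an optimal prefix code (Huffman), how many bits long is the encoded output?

256

Greedily combine the two least-frequent nodes:
combine ze(3), ep(4) → 7
combine 7, ga(11) → 18
combine de(17), 18 → 35
combine be(19), ka(20) → 39
combine io(24), 35 → 59
combine 39, 59 → 98
Each symbol's bit-cost is frequency × depth; summing gives 256 bits (equivalently 7 + 18 + 35 + 39 + 59 + 98).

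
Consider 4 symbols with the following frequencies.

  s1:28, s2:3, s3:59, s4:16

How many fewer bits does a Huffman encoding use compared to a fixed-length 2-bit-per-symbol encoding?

Fixed-length: 2 bits × 106 symbols = 212 bits.
Huffman merges:
merge s2(3) and s4(16): 19
merge 19 and s1(28): 47
merge 47 and s3(59): 106
Huffman total = 19 + 47 + 106 = 172 bits.
Saving = 212 − 172 = 40 bits.

40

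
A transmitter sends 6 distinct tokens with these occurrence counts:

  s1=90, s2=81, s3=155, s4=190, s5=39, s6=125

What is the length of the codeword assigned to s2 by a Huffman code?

Build the tree from the bottom:
s5(39) + s2(81) → 120
s1(90) + 120 → 210
s6(125) + s3(155) → 280
s4(190) + 210 → 400
280 + 400 → 680
The subtree containing s2 is merged 4 times, so code length = 4.

4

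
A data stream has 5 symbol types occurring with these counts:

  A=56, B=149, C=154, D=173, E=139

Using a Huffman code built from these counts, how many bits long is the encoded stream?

Greedily combine the two least-frequent nodes:
combine A(56), E(139) → 195
combine B(149), C(154) → 303
combine D(173), 195 → 368
combine 303, 368 → 671
The encoded length is the sum of every internal node's weight: 195 + 303 + 368 + 671 = 1537 bits.

1537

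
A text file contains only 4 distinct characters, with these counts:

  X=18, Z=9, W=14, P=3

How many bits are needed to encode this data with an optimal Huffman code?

82

Greedily combine the two least-frequent nodes:
P(3) + Z(9) → 12
12 + W(14) → 26
X(18) + 26 → 44
The encoded length is the sum of every internal node's weight: 12 + 26 + 44 = 82 bits.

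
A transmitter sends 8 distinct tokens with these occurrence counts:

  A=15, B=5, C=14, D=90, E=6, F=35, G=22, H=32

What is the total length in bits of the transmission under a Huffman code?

550

Build the Huffman tree bottom-up:
merge B(5) and E(6): 11
merge 11 and C(14): 25
merge A(15) and G(22): 37
merge 25 and H(32): 57
merge F(35) and 37: 72
merge 57 and 72: 129
merge D(90) and 129: 219
Each symbol's bit-cost is frequency × depth; summing gives 550 bits (equivalently 11 + 25 + 37 + 57 + 72 + 129 + 219).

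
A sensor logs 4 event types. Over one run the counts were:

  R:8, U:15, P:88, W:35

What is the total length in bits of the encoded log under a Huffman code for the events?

227

Build the Huffman tree bottom-up:
combine R(8), U(15) → 23
combine 23, W(35) → 58
combine 58, P(88) → 146
The encoded length is the sum of every internal node's weight: 23 + 58 + 146 = 227 bits.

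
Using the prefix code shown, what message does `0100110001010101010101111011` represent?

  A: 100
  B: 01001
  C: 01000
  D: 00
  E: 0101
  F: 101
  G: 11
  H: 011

Read left to right; each codeword is recognised as soon as it completes (prefix code):
  01001→B | 100→A | 0101→E | 0101→E | 0101→E | 011→H | 11→G | 011→H
Decoded message: BAEEEHGH

BAEEEHGH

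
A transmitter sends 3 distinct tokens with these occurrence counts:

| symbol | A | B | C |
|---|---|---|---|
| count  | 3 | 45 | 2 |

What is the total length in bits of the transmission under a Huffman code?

Merge the two smallest weights repeatedly:
C(2) + A(3) → 5
5 + B(45) → 50
Total encoded bits = sum of merged weights = 5 + 50 = 55.

55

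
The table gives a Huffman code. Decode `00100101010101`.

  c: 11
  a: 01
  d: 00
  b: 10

dbaaaaa

Read left to right; each codeword is recognised as soon as it completes (prefix code):
  00→d | 10→b | 01→a | 01→a | 01→a | 01→a | 01→a
Decoded message: dbaaaaa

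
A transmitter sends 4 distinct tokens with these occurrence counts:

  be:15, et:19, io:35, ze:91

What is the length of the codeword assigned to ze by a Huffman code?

Build the tree from the bottom:
be(15) + et(19) → 34
34 + io(35) → 69
69 + ze(91) → 160
ze sits one level below the root: a 1-bit codeword.

1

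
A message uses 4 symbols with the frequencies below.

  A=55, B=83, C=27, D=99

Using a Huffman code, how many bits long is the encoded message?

511

Build the Huffman tree bottom-up:
C(27) + A(55) → 82
82 + B(83) → 165
D(99) + 165 → 264
Total encoded bits = sum of merged weights = 82 + 165 + 264 = 511.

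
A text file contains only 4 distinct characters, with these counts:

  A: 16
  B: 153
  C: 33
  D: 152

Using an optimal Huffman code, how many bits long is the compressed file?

604

Greedily combine the two least-frequent nodes:
combine A(16), C(33) → 49
combine 49, D(152) → 201
combine B(153), 201 → 354
Each symbol's bit-cost is frequency × depth; summing gives 604 bits (equivalently 49 + 201 + 354).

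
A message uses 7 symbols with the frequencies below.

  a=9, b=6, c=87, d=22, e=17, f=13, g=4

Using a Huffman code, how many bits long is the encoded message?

329

Merge the two smallest weights repeatedly:
merge g(4) and b(6): 10
merge a(9) and 10: 19
merge f(13) and e(17): 30
merge 19 and d(22): 41
merge 30 and 41: 71
merge 71 and c(87): 158
Each symbol's bit-cost is frequency × depth; summing gives 329 bits (equivalently 10 + 19 + 30 + 41 + 71 + 158).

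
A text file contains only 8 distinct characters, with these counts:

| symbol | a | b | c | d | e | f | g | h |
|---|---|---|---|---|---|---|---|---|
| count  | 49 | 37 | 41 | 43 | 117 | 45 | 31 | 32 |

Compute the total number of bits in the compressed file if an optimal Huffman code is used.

Build the Huffman tree bottom-up:
merge g(31) and h(32): 63
merge b(37) and c(41): 78
merge d(43) and f(45): 88
merge a(49) and 63: 112
merge 78 and 88: 166
merge 112 and e(117): 229
merge 166 and 229: 395
The encoded length is the sum of every internal node's weight: 63 + 78 + 88 + 112 + 166 + 229 + 395 = 1131 bits.

1131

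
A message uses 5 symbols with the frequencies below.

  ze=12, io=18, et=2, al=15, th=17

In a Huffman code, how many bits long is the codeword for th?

Build the tree from the bottom:
merge et(2) and ze(12): 14
merge 14 and al(15): 29
merge th(17) and io(18): 35
merge 29 and 35: 64
th sits 2 levels below the root, so its codeword is 2 bits.

2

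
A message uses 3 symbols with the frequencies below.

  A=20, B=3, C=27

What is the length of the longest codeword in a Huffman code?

2

Merge the two lowest-weight nodes at each step:
B(3) + A(20) → 23
23 + C(27) → 50
The first pair merged (B, A) ends up deepest, at depth 2.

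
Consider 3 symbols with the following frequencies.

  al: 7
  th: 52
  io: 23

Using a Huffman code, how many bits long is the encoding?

112

Greedily combine the two least-frequent nodes:
al(7) + io(23) → 30
30 + th(52) → 82
Total encoded bits = sum of merged weights = 30 + 82 = 112.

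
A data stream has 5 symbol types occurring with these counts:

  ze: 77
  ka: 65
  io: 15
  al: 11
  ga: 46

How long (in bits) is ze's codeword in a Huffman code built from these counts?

1

Build the tree from the bottom:
merge al(11) and io(15): 26
merge 26 and ga(46): 72
merge ka(65) and 72: 137
merge ze(77) and 137: 214
ze is merged only at the final step, so code length = 1.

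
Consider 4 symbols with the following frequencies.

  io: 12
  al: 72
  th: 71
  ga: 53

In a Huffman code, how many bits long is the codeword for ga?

Huffman merges, smallest pair first:
merge io(12) and ga(53): 65
merge 65 and th(71): 136
merge al(72) and 136: 208
ga's leaf is at depth 3, giving a 3-bit codeword.

3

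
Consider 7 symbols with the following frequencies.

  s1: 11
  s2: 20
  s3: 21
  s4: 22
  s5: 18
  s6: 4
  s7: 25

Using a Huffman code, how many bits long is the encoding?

Merge the two smallest weights repeatedly:
combine s6(4), s1(11) → 15
combine 15, s5(18) → 33
combine s2(20), s3(21) → 41
combine s4(22), s7(25) → 47
combine 33, 41 → 74
combine 47, 74 → 121
Each symbol's bit-cost is frequency × depth; summing gives 331 bits (equivalently 15 + 33 + 41 + 47 + 74 + 121).

331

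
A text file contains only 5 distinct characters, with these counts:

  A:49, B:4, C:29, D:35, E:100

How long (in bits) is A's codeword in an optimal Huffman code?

2

Repeatedly merge the two smallest:
combine B(4), C(29) → 33
combine 33, D(35) → 68
combine A(49), 68 → 117
combine E(100), 117 → 217
A sits 2 levels below the root, so its codeword is 2 bits.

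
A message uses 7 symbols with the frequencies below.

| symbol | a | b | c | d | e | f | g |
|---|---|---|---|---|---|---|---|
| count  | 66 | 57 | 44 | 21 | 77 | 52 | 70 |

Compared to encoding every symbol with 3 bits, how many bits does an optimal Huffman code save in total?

Fixed-length: 3 bits × 387 symbols = 1161 bits.
Huffman merges:
d(21) + c(44) → 65
f(52) + b(57) → 109
65 + a(66) → 131
g(70) + e(77) → 147
109 + 131 → 240
147 + 240 → 387
Huffman total = 65 + 109 + 131 + 147 + 240 + 387 = 1079 bits.
Saving = 1161 − 1079 = 82 bits.

82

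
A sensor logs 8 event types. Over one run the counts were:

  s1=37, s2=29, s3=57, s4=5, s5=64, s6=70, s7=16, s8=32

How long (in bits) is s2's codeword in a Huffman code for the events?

4

Repeatedly merge the two smallest:
s4(5) + s7(16) → 21
21 + s2(29) → 50
s8(32) + s1(37) → 69
50 + s3(57) → 107
s5(64) + 69 → 133
s6(70) + 107 → 177
133 + 177 → 310
s2's leaf is at depth 4, giving a 4-bit codeword.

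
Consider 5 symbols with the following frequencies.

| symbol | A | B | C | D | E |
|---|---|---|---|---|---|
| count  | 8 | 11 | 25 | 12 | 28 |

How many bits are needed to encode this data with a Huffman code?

Build the Huffman tree bottom-up:
merge A(8) and B(11): 19
merge D(12) and 19: 31
merge C(25) and E(28): 53
merge 31 and 53: 84
The encoded length is the sum of every internal node's weight: 19 + 31 + 53 + 84 = 187 bits.

187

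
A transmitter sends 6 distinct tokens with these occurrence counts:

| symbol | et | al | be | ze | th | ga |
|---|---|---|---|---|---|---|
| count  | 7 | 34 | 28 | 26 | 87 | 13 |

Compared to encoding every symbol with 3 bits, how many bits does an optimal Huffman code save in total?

Fixed-length: 3 bits × 195 symbols = 585 bits.
Huffman merges:
combine et(7), ga(13) → 20
combine 20, ze(26) → 46
combine be(28), al(34) → 62
combine 46, 62 → 108
combine th(87), 108 → 195
Huffman total = 20 + 46 + 62 + 108 + 195 = 431 bits.
Saving = 585 − 431 = 154 bits.

154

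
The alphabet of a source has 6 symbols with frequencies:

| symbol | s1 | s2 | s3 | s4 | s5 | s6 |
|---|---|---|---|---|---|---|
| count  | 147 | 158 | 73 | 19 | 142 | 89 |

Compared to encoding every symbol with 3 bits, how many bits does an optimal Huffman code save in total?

355

Fixed-length: 3 bits × 628 symbols = 1884 bits.
Huffman merges:
combine s4(19), s3(73) → 92
combine s6(89), 92 → 181
combine s5(142), s1(147) → 289
combine s2(158), 181 → 339
combine 289, 339 → 628
Huffman total = 92 + 181 + 289 + 339 + 628 = 1529 bits.
Saving = 1884 − 1529 = 355 bits.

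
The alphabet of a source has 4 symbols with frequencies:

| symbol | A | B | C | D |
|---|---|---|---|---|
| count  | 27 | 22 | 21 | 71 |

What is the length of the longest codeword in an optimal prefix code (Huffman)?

3

Merge the two lowest-weight nodes at each step:
merge C(21) and B(22): 43
merge A(27) and 43: 70
merge 70 and D(71): 141
The first pair merged (C, B) ends up deepest, at depth 3.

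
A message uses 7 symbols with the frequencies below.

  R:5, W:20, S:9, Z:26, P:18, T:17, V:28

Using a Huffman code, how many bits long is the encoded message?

Build the Huffman tree bottom-up:
combine R(5), S(9) → 14
combine 14, T(17) → 31
combine P(18), W(20) → 38
combine Z(26), V(28) → 54
combine 31, 38 → 69
combine 54, 69 → 123
Each symbol's bit-cost is frequency × depth; summing gives 329 bits (equivalently 14 + 31 + 38 + 54 + 69 + 123).

329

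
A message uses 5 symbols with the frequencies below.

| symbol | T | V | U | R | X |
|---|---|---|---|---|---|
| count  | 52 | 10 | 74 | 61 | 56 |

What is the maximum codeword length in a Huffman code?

Merge the two lowest-weight nodes at each step:
merge V(10) and T(52): 62
merge X(56) and R(61): 117
merge 62 and U(74): 136
merge 117 and 136: 253
Maximum depth reached is 3.

3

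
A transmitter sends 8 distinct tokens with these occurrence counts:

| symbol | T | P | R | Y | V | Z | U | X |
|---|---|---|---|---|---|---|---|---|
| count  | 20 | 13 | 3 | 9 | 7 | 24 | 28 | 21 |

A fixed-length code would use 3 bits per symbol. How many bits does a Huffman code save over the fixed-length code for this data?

23

Fixed-length: 3 bits × 125 symbols = 375 bits.
Huffman merges:
combine R(3), V(7) → 10
combine Y(9), 10 → 19
combine P(13), 19 → 32
combine T(20), X(21) → 41
combine Z(24), U(28) → 52
combine 32, 41 → 73
combine 52, 73 → 125
Huffman total = 10 + 19 + 32 + 41 + 52 + 73 + 125 = 352 bits.
Saving = 375 − 352 = 23 bits.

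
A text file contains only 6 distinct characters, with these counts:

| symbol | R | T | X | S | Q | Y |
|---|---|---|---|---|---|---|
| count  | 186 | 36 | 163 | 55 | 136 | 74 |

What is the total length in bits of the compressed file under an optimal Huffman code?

Merge the two smallest weights repeatedly:
merge T(36) and S(55): 91
merge Y(74) and 91: 165
merge Q(136) and X(163): 299
merge 165 and R(186): 351
merge 299 and 351: 650
Each symbol's bit-cost is frequency × depth; summing gives 1556 bits (equivalently 91 + 165 + 299 + 351 + 650).

1556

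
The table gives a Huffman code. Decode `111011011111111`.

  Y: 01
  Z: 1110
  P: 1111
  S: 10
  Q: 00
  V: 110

ZVPP

Read left to right; each codeword is recognised as soon as it completes (prefix code):
  1110→Z | 110→V | 1111→P | 1111→P
Decoded message: ZVPP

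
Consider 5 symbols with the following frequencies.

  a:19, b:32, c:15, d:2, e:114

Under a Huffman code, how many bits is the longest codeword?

Merge the two lowest-weight nodes at each step:
combine d(2), c(15) → 17
combine 17, a(19) → 36
combine b(32), 36 → 68
combine 68, e(114) → 182
Maximum depth reached is 4.

4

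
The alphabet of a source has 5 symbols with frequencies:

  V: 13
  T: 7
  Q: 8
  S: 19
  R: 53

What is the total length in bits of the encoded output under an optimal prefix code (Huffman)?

190

Build the Huffman tree bottom-up:
T(7) + Q(8) → 15
V(13) + 15 → 28
S(19) + 28 → 47
47 + R(53) → 100
Each symbol's bit-cost is frequency × depth; summing gives 190 bits (equivalently 15 + 28 + 47 + 100).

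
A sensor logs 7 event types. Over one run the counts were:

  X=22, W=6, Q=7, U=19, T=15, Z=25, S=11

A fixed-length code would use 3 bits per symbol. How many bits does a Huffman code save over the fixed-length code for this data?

Fixed-length: 3 bits × 105 symbols = 315 bits.
Huffman merges:
W(6) + Q(7) → 13
S(11) + 13 → 24
T(15) + U(19) → 34
X(22) + 24 → 46
Z(25) + 34 → 59
46 + 59 → 105
Huffman total = 13 + 24 + 34 + 46 + 59 + 105 = 281 bits.
Saving = 315 − 281 = 34 bits.

34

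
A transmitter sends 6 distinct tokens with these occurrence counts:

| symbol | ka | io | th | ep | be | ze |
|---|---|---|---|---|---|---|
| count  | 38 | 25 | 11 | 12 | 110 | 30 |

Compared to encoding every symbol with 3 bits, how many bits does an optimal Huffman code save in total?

Fixed-length: 3 bits × 226 symbols = 678 bits.
Huffman merges:
combine th(11), ep(12) → 23
combine 23, io(25) → 48
combine ze(30), ka(38) → 68
combine 48, 68 → 116
combine be(110), 116 → 226
Huffman total = 23 + 48 + 68 + 116 + 226 = 481 bits.
Saving = 678 − 481 = 197 bits.

197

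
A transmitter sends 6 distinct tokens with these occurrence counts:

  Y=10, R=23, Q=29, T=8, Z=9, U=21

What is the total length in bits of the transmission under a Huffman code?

Merge the two smallest weights repeatedly:
merge T(8) and Z(9): 17
merge Y(10) and 17: 27
merge U(21) and R(23): 44
merge 27 and Q(29): 56
merge 44 and 56: 100
The encoded length is the sum of every internal node's weight: 17 + 27 + 44 + 56 + 100 = 244 bits.

244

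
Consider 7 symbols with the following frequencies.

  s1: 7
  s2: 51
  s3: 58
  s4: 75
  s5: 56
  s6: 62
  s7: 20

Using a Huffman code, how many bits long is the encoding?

Greedily combine the two least-frequent nodes:
s1(7) + s7(20) → 27
27 + s2(51) → 78
s5(56) + s3(58) → 114
s6(62) + s4(75) → 137
78 + 114 → 192
137 + 192 → 329
Total encoded bits = sum of merged weights = 27 + 78 + 114 + 137 + 192 + 329 = 877.

877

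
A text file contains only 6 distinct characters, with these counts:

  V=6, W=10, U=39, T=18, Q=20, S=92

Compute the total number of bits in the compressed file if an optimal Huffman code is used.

Greedily combine the two least-frequent nodes:
V(6) + W(10) → 16
16 + T(18) → 34
Q(20) + 34 → 54
U(39) + 54 → 93
S(92) + 93 → 185
The encoded length is the sum of every internal node's weight: 16 + 34 + 54 + 93 + 185 = 382 bits.

382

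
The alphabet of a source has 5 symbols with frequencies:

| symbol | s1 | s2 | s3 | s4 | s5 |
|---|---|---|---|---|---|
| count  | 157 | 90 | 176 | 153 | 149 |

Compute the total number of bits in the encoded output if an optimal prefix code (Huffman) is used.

1689

Merge the two smallest weights repeatedly:
merge s2(90) and s5(149): 239
merge s4(153) and s1(157): 310
merge s3(176) and 239: 415
merge 310 and 415: 725
Total encoded bits = sum of merged weights = 239 + 310 + 415 + 725 = 1689.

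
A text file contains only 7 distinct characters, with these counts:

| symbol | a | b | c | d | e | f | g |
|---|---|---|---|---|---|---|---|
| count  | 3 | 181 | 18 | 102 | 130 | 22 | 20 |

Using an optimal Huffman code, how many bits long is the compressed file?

Merge the two smallest weights repeatedly:
merge a(3) and c(18): 21
merge g(20) and 21: 41
merge f(22) and 41: 63
merge 63 and d(102): 165
merge e(130) and 165: 295
merge b(181) and 295: 476
Total encoded bits = sum of merged weights = 21 + 41 + 63 + 165 + 295 + 476 = 1061.

1061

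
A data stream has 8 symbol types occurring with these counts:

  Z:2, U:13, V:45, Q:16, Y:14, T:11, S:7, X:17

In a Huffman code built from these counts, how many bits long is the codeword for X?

Build the tree from the bottom:
merge Z(2) and S(7): 9
merge 9 and T(11): 20
merge U(13) and Y(14): 27
merge Q(16) and X(17): 33
merge 20 and 27: 47
merge 33 and V(45): 78
merge 47 and 78: 125
X's leaf is at depth 3, giving a 3-bit codeword.

3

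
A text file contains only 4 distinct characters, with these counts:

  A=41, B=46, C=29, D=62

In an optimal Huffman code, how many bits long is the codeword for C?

Build the tree from the bottom:
merge C(29) and A(41): 70
merge B(46) and D(62): 108
merge 70 and 108: 178
C's leaf is at depth 2, giving a 2-bit codeword.

2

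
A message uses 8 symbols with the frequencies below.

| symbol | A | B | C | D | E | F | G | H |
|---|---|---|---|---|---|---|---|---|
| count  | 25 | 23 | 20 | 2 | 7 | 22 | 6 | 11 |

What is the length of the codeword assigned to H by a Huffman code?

3

Repeatedly merge the two smallest:
D(2) + G(6) → 8
E(7) + 8 → 15
H(11) + 15 → 26
C(20) + F(22) → 42
B(23) + A(25) → 48
26 + 42 → 68
48 + 68 → 116
The subtree containing H is merged 3 times, so code length = 3.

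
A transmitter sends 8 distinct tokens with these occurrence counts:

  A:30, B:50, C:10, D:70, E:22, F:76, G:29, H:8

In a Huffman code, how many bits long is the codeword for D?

2

Build the tree from the bottom:
combine H(8), C(10) → 18
combine 18, E(22) → 40
combine G(29), A(30) → 59
combine 40, B(50) → 90
combine 59, D(70) → 129
combine F(76), 90 → 166
combine 129, 166 → 295
D sits 2 levels below the root, so its codeword is 2 bits.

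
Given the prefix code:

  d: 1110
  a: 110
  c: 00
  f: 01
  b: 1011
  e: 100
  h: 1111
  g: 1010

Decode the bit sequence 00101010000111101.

Read left to right; each codeword is recognised as soon as it completes (prefix code):
  00→c | 1010→g | 100→e | 00→c | 1111→h | 01→f
Decoded message: cgechf

cgechf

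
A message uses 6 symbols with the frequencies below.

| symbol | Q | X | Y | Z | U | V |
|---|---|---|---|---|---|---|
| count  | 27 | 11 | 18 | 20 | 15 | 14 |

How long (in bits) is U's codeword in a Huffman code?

3

Huffman merges, smallest pair first:
X(11) + V(14) → 25
U(15) + Y(18) → 33
Z(20) + 25 → 45
Q(27) + 33 → 60
45 + 60 → 105
The subtree containing U is merged 3 times, so code length = 3.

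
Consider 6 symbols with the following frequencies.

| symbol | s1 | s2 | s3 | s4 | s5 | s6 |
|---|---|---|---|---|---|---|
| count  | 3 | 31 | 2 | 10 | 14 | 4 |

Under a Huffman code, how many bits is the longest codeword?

Merge the two lowest-weight nodes at each step:
merge s3(2) and s1(3): 5
merge s6(4) and 5: 9
merge 9 and s4(10): 19
merge s5(14) and 19: 33
merge s2(31) and 33: 64
The rarest symbols sit at the bottom; the longest codeword is 5 bits.

5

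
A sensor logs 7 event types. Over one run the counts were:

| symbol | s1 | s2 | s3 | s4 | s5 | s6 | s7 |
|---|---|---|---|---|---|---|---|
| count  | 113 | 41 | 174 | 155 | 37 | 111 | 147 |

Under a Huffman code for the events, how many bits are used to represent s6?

3

Build the tree from the bottom:
combine s5(37), s2(41) → 78
combine 78, s6(111) → 189
combine s1(113), s7(147) → 260
combine s4(155), s3(174) → 329
combine 189, 260 → 449
combine 329, 449 → 778
s6's leaf is at depth 3, giving a 3-bit codeword.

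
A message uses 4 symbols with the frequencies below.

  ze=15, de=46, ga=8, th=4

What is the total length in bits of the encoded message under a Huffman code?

Greedily combine the two least-frequent nodes:
merge th(4) and ga(8): 12
merge 12 and ze(15): 27
merge 27 and de(46): 73
Total encoded bits = sum of merged weights = 12 + 27 + 73 = 112.

112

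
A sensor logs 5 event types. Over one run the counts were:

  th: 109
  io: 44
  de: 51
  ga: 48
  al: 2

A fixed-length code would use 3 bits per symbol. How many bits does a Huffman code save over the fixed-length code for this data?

223

Fixed-length: 3 bits × 254 symbols = 762 bits.
Huffman merges:
merge al(2) and io(44): 46
merge 46 and ga(48): 94
merge de(51) and 94: 145
merge th(109) and 145: 254
Huffman total = 46 + 94 + 145 + 254 = 539 bits.
Saving = 762 − 539 = 223 bits.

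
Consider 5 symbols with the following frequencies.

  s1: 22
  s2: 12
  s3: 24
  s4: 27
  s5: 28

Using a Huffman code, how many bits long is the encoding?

260

Merge the two smallest weights repeatedly:
merge s2(12) and s1(22): 34
merge s3(24) and s4(27): 51
merge s5(28) and 34: 62
merge 51 and 62: 113
Each symbol's bit-cost is frequency × depth; summing gives 260 bits (equivalently 34 + 51 + 62 + 113).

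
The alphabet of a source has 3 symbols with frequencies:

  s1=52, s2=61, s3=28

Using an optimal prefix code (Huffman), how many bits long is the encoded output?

Merge the two smallest weights repeatedly:
s3(28) + s1(52) → 80
s2(61) + 80 → 141
Total encoded bits = sum of merged weights = 80 + 141 = 221.

221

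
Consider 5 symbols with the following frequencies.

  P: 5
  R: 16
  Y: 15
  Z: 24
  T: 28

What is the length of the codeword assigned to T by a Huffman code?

2

Huffman merges, smallest pair first:
P(5) + Y(15) → 20
R(16) + 20 → 36
Z(24) + T(28) → 52
36 + 52 → 88
T sits 2 levels below the root, so its codeword is 2 bits.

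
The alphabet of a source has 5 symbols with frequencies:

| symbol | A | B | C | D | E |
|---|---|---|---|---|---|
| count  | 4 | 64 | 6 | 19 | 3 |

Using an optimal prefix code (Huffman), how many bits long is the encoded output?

148

Greedily combine the two least-frequent nodes:
merge E(3) and A(4): 7
merge C(6) and 7: 13
merge 13 and D(19): 32
merge 32 and B(64): 96
Each symbol's bit-cost is frequency × depth; summing gives 148 bits (equivalently 7 + 13 + 32 + 96).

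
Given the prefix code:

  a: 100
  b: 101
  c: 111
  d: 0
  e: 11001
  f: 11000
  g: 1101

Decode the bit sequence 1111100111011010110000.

cegbdfd

Read left to right; each codeword is recognised as soon as it completes (prefix code):
  111→c | 11001→e | 1101→g | 101→b | 0→d | 11000→f | 0→d
Decoded message: cegbdfd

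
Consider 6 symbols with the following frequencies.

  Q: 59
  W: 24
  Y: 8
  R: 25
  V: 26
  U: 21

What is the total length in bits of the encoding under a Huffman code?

Greedily combine the two least-frequent nodes:
merge Y(8) and U(21): 29
merge W(24) and R(25): 49
merge V(26) and 29: 55
merge 49 and 55: 104
merge Q(59) and 104: 163
Each symbol's bit-cost is frequency × depth; summing gives 400 bits (equivalently 29 + 49 + 55 + 104 + 163).

400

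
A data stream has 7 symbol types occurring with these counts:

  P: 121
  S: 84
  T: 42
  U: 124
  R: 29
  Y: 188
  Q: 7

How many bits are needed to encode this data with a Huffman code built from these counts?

Merge the two smallest weights repeatedly:
combine Q(7), R(29) → 36
combine 36, T(42) → 78
combine 78, S(84) → 162
combine P(121), U(124) → 245
combine 162, Y(188) → 350
combine 245, 350 → 595
The encoded length is the sum of every internal node's weight: 36 + 78 + 162 + 245 + 350 + 595 = 1466 bits.

1466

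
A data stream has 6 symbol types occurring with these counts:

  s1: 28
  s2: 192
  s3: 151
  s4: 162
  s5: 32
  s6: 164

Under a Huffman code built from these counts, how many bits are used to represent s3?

Repeatedly merge the two smallest:
s1(28) + s5(32) → 60
60 + s3(151) → 211
s4(162) + s6(164) → 326
s2(192) + 211 → 403
326 + 403 → 729
The subtree containing s3 is merged 3 times, so code length = 3.

3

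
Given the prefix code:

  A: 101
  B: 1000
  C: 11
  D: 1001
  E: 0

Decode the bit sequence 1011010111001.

Read left to right; each codeword is recognised as soon as it completes (prefix code):
  101→A | 101→A | 0→E | 11→C | 1001→D
Decoded message: AAECD

AAECD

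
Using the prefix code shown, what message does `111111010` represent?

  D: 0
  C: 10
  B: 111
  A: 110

BBDC

Read left to right; each codeword is recognised as soon as it completes (prefix code):
  111→B | 111→B | 0→D | 10→C
Decoded message: BBDC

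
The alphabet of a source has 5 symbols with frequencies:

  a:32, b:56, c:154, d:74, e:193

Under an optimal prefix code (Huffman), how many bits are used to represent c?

Build the tree from the bottom:
a(32) + b(56) → 88
d(74) + 88 → 162
c(154) + 162 → 316
e(193) + 316 → 509
c sits 2 levels below the root, so its codeword is 2 bits.

2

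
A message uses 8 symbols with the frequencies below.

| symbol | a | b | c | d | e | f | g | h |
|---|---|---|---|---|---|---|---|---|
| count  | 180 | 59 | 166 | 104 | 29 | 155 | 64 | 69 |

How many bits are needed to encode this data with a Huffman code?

Build the Huffman tree bottom-up:
e(29) + b(59) → 88
g(64) + h(69) → 133
88 + d(104) → 192
133 + f(155) → 288
c(166) + a(180) → 346
192 + 288 → 480
346 + 480 → 826
Total encoded bits = sum of merged weights = 88 + 133 + 192 + 288 + 346 + 480 + 826 = 2353.

2353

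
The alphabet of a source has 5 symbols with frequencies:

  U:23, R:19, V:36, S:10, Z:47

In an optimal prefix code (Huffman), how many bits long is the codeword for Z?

Huffman merges, smallest pair first:
merge S(10) and R(19): 29
merge U(23) and 29: 52
merge V(36) and Z(47): 83
merge 52 and 83: 135
Z's leaf is at depth 2, giving a 2-bit codeword.

2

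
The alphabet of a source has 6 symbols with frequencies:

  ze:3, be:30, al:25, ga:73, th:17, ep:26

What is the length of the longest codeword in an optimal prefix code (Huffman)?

4

Merge the two lowest-weight nodes at each step:
combine ze(3), th(17) → 20
combine 20, al(25) → 45
combine ep(26), be(30) → 56
combine 45, 56 → 101
combine ga(73), 101 → 174
Maximum depth reached is 4.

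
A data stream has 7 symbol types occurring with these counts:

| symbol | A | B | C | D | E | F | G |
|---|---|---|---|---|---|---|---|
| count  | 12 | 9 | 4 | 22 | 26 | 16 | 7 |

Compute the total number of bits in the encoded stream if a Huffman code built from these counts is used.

Greedily combine the two least-frequent nodes:
C(4) + G(7) → 11
B(9) + 11 → 20
A(12) + F(16) → 28
20 + D(22) → 42
E(26) + 28 → 54
42 + 54 → 96
The encoded length is the sum of every internal node's weight: 11 + 20 + 28 + 42 + 54 + 96 = 251 bits.

251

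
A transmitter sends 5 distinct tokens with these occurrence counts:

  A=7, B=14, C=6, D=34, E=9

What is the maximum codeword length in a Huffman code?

Merge the two lowest-weight nodes at each step:
combine C(6), A(7) → 13
combine E(9), 13 → 22
combine B(14), 22 → 36
combine D(34), 36 → 70
The rarest symbols sit at the bottom; the longest codeword is 4 bits.

4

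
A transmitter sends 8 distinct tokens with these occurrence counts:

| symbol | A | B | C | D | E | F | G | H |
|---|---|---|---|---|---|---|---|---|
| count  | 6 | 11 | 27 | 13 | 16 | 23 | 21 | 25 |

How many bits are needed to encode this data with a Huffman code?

416

Merge the two smallest weights repeatedly:
merge A(6) and B(11): 17
merge D(13) and E(16): 29
merge 17 and G(21): 38
merge F(23) and H(25): 48
merge C(27) and 29: 56
merge 38 and 48: 86
merge 56 and 86: 142
Each symbol's bit-cost is frequency × depth; summing gives 416 bits (equivalently 17 + 29 + 38 + 48 + 56 + 86 + 142).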